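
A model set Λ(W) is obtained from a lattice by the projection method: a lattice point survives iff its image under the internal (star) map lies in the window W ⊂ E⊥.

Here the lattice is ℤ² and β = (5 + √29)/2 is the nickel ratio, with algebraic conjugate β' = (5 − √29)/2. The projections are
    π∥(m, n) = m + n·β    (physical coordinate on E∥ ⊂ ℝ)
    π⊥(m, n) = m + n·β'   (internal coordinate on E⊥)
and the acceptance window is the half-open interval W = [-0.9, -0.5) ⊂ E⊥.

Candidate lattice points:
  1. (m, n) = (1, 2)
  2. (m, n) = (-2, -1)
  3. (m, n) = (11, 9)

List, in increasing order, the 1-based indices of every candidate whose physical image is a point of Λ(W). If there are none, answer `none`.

Numerically β ≈ 5.19258 and β' = −1/β ≈ -0.19258.
[1] lift (1,2): star map gives 0.61484; window check -0.9 ≤ 0.61484 < -0.5 is false → out
[2] lift (-2,-1): star map gives -1.80742; window check -0.9 ≤ -1.80742 < -0.5 is false → out
[3] lift (11,9): star map gives 9.26676; window check -0.9 ≤ 9.26676 < -0.5 is false → out

none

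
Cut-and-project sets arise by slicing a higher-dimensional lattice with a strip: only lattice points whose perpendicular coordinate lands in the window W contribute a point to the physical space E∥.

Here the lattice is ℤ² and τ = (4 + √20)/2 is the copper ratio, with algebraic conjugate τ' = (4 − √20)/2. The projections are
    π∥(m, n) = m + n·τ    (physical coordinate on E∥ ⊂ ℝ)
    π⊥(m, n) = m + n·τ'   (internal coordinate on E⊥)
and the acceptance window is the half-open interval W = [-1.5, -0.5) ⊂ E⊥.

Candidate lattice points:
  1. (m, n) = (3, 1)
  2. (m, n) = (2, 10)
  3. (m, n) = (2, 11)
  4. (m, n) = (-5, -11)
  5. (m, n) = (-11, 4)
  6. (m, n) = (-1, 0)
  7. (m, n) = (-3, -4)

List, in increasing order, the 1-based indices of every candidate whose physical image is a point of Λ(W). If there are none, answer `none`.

Numerically τ ≈ 4.236068 and τ' = −1/τ ≈ -0.236068.
#1 (3,1): internal coord 3 + (1)·τ' = +2.763932; +2.763932 ∉ [-1.5, -0.5) → out
#2 (2,10): internal coord 2 + (10)·τ' = -0.360680; -0.360680 ∉ [-1.5, -0.5) → out
#3 (2,11): internal coord 2 + (11)·τ' = -0.596748; -0.596748 ∈ [-1.5, -0.5) → IN Λ
#4 (-5,-11): internal coord -5 + (-11)·τ' = -2.403252; -2.403252 ∉ [-1.5, -0.5) → out
#5 (-11,4): internal coord -11 + (4)·τ' = -11.944272; -11.944272 ∉ [-1.5, -0.5) → out
#6 (-1,0): internal coord -1 + (0)·τ' = -1.000000; -1.000000 ∈ [-1.5, -0.5) → IN Λ
#7 (-3,-4): internal coord -3 + (-4)·τ' = -2.055728; -2.055728 ∉ [-1.5, -0.5) → out

3, 6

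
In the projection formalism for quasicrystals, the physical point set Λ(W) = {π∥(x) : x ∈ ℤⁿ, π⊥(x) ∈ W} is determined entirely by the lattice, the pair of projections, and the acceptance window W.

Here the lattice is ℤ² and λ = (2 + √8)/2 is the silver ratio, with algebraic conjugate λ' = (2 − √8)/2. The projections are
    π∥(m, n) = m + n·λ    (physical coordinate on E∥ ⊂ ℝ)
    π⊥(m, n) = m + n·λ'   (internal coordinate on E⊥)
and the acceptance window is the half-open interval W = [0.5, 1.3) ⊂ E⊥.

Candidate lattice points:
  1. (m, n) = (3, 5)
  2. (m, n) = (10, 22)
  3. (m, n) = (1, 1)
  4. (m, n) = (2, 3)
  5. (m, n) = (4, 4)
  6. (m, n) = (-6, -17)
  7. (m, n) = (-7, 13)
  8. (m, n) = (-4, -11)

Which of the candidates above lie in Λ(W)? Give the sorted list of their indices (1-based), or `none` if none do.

1, 2, 3, 4, 6, 8

Numerically λ ≈ 2.4142 and λ' = −1/λ ≈ -0.4142.
#1 (3,5): internal coord 3 + (5)·λ' = +0.9289; +0.9289 ∈ [0.5, 1.3) → IN Λ
#2 (10,22): internal coord 10 + (22)·λ' = +0.8873; +0.8873 ∈ [0.5, 1.3) → IN Λ
#3 (1,1): internal coord 1 + (1)·λ' = +0.5858; +0.5858 ∈ [0.5, 1.3) → IN Λ
#4 (2,3): internal coord 2 + (3)·λ' = +0.7574; +0.7574 ∈ [0.5, 1.3) → IN Λ
#5 (4,4): internal coord 4 + (4)·λ' = +2.3431; +2.3431 ∉ [0.5, 1.3) → out
#6 (-6,-17): internal coord -6 + (-17)·λ' = +1.0416; +1.0416 ∈ [0.5, 1.3) → IN Λ
#7 (-7,13): internal coord -7 + (13)·λ' = -12.3848; -12.3848 ∉ [0.5, 1.3) → out
#8 (-4,-11): internal coord -4 + (-11)·λ' = +0.5563; +0.5563 ∈ [0.5, 1.3) → IN Λ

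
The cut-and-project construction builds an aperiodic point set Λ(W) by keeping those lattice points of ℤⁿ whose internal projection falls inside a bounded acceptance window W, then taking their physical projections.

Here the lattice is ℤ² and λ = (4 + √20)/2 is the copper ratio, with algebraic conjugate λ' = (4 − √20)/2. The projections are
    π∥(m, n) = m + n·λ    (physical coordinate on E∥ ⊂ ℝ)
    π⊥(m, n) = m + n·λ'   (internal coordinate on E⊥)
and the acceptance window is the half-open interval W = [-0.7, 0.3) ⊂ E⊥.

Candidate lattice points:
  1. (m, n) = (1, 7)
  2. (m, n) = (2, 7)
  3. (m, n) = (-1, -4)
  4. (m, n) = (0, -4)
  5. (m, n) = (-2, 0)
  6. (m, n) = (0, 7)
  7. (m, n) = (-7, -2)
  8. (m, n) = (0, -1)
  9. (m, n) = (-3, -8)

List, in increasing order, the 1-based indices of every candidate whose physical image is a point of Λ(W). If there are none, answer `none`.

Numerically λ ≈ 4.2361 and λ' = −1/λ ≈ -0.2361.
#1 (1,7): internal coord 1 + (7)·λ' = -0.6525; -0.6525 ∈ [-0.7, 0.3) → IN Λ
#2 (2,7): internal coord 2 + (7)·λ' = +0.3475; +0.3475 ∉ [-0.7, 0.3) → out
#3 (-1,-4): internal coord -1 + (-4)·λ' = -0.0557; -0.0557 ∈ [-0.7, 0.3) → IN Λ
#4 (0,-4): internal coord 0 + (-4)·λ' = +0.9443; +0.9443 ∉ [-0.7, 0.3) → out
#5 (-2,0): internal coord -2 + (0)·λ' = -2.0000; -2.0000 ∉ [-0.7, 0.3) → out
#6 (0,7): internal coord 0 + (7)·λ' = -1.6525; -1.6525 ∉ [-0.7, 0.3) → out
#7 (-7,-2): internal coord -7 + (-2)·λ' = -6.5279; -6.5279 ∉ [-0.7, 0.3) → out
#8 (0,-1): internal coord 0 + (-1)·λ' = +0.2361; +0.2361 ∈ [-0.7, 0.3) → IN Λ
#9 (-3,-8): internal coord -3 + (-8)·λ' = -1.1115; -1.1115 ∉ [-0.7, 0.3) → out

1, 3, 8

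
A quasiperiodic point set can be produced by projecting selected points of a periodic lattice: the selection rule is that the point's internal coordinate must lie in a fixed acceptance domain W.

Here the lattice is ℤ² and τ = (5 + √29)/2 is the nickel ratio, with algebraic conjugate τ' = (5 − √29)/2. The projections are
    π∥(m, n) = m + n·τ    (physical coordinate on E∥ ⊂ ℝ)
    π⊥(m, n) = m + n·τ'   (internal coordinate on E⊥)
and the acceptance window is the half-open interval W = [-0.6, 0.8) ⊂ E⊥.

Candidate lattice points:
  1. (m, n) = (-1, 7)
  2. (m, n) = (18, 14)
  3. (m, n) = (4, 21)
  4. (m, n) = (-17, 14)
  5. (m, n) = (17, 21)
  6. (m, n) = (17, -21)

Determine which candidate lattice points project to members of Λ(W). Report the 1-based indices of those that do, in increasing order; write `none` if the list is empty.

τ' = (5−√29)/2 ≈ -0.1926.
#1 (-1,7): internal coord -1 + (7)·τ' = -2.3481; -2.3481 ∉ [-0.6, 0.8) → out
#2 (18,14): internal coord 18 + (14)·τ' = +15.3038; +15.3038 ∉ [-0.6, 0.8) → out
#3 (4,21): internal coord 4 + (21)·τ' = -0.0442; -0.0442 ∈ [-0.6, 0.8) → IN Λ
#4 (-17,14): internal coord -17 + (14)·τ' = -19.6962; -19.6962 ∉ [-0.6, 0.8) → out
#5 (17,21): internal coord 17 + (21)·τ' = +12.9558; +12.9558 ∉ [-0.6, 0.8) → out
#6 (17,-21): internal coord 17 + (-21)·τ' = +21.0442; +21.0442 ∉ [-0.6, 0.8) → out

3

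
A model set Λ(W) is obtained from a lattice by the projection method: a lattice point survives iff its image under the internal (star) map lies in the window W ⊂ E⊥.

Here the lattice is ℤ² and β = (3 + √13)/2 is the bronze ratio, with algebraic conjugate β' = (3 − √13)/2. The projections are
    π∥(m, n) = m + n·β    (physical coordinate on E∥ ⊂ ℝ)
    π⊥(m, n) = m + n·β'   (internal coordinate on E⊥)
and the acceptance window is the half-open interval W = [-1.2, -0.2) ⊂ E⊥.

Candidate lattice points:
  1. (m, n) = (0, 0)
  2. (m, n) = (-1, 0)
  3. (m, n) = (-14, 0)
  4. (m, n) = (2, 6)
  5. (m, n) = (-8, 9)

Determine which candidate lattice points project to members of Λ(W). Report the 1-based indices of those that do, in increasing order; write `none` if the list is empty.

2

Numerically β ≈ 3.302776 and β' = −1/β ≈ -0.302776.
[1] lift (0,0): star map gives 0.000000; window check -1.2 ≤ 0.000000 < -0.2 is false → out
[2] lift (-1,0): star map gives -1.000000; window check -1.2 ≤ -1.000000 < -0.2 is true → IN Λ
[3] lift (-14,0): star map gives -14.000000; window check -1.2 ≤ -14.000000 < -0.2 is false → out
[4] lift (2,6): star map gives 0.183346; window check -1.2 ≤ 0.183346 < -0.2 is false → out
[5] lift (-8,9): star map gives -10.724981; window check -1.2 ≤ -10.724981 < -0.2 is false → out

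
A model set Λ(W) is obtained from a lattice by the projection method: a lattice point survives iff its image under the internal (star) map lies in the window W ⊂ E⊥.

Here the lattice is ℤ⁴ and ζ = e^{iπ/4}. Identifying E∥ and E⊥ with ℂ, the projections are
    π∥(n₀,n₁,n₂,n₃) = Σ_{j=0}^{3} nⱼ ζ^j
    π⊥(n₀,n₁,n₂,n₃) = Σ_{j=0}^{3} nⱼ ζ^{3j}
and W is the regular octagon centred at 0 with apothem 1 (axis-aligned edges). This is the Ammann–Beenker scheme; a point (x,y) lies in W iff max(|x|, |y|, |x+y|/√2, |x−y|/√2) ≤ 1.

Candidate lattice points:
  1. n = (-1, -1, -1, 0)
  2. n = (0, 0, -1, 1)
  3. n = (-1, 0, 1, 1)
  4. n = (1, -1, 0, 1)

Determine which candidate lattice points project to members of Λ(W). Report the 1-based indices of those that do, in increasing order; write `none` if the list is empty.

1, 3

With ζ = e^{iπ/4} the internal vectors are ζ^0,ζ^3,ζ^6,ζ^9.
#1 (-1, -1, -1, 0): internal (-0.2929, 0.2929); octagon support 0.4142 vs apothem 1 → ∈ W
#2 (0, 0, -1, 1): internal (0.7071, 1.7071); octagon support 1.7071 vs apothem 1 → ∉ W
#3 (-1, 0, 1, 1): internal (-0.2929, -0.2929); octagon support 0.4142 vs apothem 1 → ∈ W
#4 (1, -1, 0, 1): internal (2.4142, 0.0000); octagon support 2.4142 vs apothem 1 → ∉ W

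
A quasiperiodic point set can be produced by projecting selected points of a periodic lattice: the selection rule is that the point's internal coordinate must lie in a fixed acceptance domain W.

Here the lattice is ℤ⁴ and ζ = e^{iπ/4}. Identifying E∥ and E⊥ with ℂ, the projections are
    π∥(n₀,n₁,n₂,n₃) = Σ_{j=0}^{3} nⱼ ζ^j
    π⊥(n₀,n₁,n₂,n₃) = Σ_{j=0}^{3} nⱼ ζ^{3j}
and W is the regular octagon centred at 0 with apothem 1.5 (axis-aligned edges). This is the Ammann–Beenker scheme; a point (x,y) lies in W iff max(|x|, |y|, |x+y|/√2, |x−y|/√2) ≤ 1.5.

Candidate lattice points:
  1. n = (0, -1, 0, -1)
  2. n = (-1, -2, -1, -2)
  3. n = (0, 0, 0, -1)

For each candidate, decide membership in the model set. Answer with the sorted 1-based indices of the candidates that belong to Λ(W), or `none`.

π⊥(n) = n₀ + n₁ζ³ + n₂ζ⁶ + n₃ζ⁹ where ζ = e^{iπ/4}.
candidate 1: n = (0, -1, 0, -1) → π⊥ ≈ (+0.00000, -1.41421); max(|x|,|y|,|x±y|/√2) = 1.41421 ≤ 1.5 ⇒ ∈ W
candidate 2: n = (-1, -2, -1, -2) → π⊥ ≈ (-1.00000, -1.82843); max(|x|,|y|,|x±y|/√2) = 2.00000 > 1.5 ⇒ ∉ W
candidate 3: n = (0, 0, 0, -1) → π⊥ ≈ (-0.70711, -0.70711); max(|x|,|y|,|x±y|/√2) = 1.00000 ≤ 1.5 ⇒ ∈ W

1, 3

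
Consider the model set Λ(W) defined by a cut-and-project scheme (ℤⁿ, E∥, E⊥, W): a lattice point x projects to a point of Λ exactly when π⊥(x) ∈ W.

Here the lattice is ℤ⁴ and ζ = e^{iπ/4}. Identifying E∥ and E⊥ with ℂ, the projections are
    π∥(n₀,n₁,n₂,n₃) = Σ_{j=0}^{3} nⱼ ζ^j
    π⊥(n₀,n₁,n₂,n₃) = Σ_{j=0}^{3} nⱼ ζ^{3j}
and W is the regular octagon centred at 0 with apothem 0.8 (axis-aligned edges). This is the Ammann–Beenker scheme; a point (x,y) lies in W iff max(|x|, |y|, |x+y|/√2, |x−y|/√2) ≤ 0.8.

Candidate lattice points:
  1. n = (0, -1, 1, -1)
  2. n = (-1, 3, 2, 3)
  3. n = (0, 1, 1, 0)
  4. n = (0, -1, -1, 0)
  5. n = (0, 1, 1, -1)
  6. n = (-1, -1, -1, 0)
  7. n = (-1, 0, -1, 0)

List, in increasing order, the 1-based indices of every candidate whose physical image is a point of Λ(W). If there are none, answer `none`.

3, 4, 6

With ζ = e^{iπ/4} the internal vectors are ζ^0,ζ^3,ζ^6,ζ^9.
candidate 1: n = (0, -1, 1, -1) → π⊥ ≈ (+0.000000, -2.414214); max(|x|,|y|,|x±y|/√2) = 2.414214 > 0.8 ⇒ ∉ W
candidate 2: n = (-1, 3, 2, 3) → π⊥ ≈ (-1.000000, +2.242641); max(|x|,|y|,|x±y|/√2) = 2.292893 > 0.8 ⇒ ∉ W
candidate 3: n = (0, 1, 1, 0) → π⊥ ≈ (-0.707107, -0.292893); max(|x|,|y|,|x±y|/√2) = 0.707107 ≤ 0.8 ⇒ ∈ W
candidate 4: n = (0, -1, -1, 0) → π⊥ ≈ (+0.707107, +0.292893); max(|x|,|y|,|x±y|/√2) = 0.707107 ≤ 0.8 ⇒ ∈ W
candidate 5: n = (0, 1, 1, -1) → π⊥ ≈ (-1.414214, -1.000000); max(|x|,|y|,|x±y|/√2) = 1.707107 > 0.8 ⇒ ∉ W
candidate 6: n = (-1, -1, -1, 0) → π⊥ ≈ (-0.292893, +0.292893); max(|x|,|y|,|x±y|/√2) = 0.414214 ≤ 0.8 ⇒ ∈ W
candidate 7: n = (-1, 0, -1, 0) → π⊥ ≈ (-1.000000, +1.000000); max(|x|,|y|,|x±y|/√2) = 1.414214 > 0.8 ⇒ ∉ W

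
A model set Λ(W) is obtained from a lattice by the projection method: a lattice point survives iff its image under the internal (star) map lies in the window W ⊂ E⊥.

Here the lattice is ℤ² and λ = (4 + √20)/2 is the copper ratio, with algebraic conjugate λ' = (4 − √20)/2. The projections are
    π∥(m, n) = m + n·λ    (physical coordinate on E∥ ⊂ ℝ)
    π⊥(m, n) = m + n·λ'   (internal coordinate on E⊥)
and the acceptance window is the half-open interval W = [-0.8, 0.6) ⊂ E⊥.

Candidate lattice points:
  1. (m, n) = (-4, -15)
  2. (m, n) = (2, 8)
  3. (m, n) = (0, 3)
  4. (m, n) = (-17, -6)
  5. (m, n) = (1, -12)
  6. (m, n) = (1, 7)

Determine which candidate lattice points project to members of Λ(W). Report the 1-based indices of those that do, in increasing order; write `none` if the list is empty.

λ' = (4−√20)/2 ≈ -0.23607.
#1 (-4,-15): internal coord -4 + (-15)·λ' = -0.45898; -0.45898 ∈ [-0.8, 0.6) → IN Λ
#2 (2,8): internal coord 2 + (8)·λ' = +0.11146; +0.11146 ∈ [-0.8, 0.6) → IN Λ
#3 (0,3): internal coord 0 + (3)·λ' = -0.70820; -0.70820 ∈ [-0.8, 0.6) → IN Λ
#4 (-17,-6): internal coord -17 + (-6)·λ' = -15.58359; -15.58359 ∉ [-0.8, 0.6) → out
#5 (1,-12): internal coord 1 + (-12)·λ' = +3.83282; +3.83282 ∉ [-0.8, 0.6) → out
#6 (1,7): internal coord 1 + (7)·λ' = -0.65248; -0.65248 ∈ [-0.8, 0.6) → IN Λ

1, 2, 3, 6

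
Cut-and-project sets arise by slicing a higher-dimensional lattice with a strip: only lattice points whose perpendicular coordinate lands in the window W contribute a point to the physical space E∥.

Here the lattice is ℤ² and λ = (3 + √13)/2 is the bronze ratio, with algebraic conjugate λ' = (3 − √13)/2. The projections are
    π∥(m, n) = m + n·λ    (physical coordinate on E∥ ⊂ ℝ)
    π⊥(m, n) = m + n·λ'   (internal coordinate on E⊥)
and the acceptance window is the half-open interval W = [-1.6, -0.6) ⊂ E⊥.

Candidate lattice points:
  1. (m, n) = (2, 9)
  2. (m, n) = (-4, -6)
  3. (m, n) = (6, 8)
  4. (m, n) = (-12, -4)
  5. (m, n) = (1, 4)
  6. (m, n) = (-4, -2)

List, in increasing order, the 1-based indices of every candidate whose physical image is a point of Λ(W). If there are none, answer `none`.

Numerically λ ≈ 3.3028 and λ' = −1/λ ≈ -0.3028.
candidate 1: (m,n)=(2,9) → π∥ = 2+9·λ ≈ 31.7250, π⊥ = 2+9·λ' ≈ -0.7250 ∈ [-1.6, -0.6) ⇒ IN Λ
candidate 2: (m,n)=(-4,-6) → π∥ = -4-6·λ ≈ -23.8167, π⊥ = -4-6·λ' ≈ -2.1833 ∉ [-1.6, -0.6) ⇒ out
candidate 3: (m,n)=(6,8) → π∥ = 6+8·λ ≈ 32.4222, π⊥ = 6+8·λ' ≈ 3.5778 ∉ [-1.6, -0.6) ⇒ out
candidate 4: (m,n)=(-12,-4) → π∥ = -12-4·λ ≈ -25.2111, π⊥ = -12-4·λ' ≈ -10.7889 ∉ [-1.6, -0.6) ⇒ out
candidate 5: (m,n)=(1,4) → π∥ = 1+4·λ ≈ 14.2111, π⊥ = 1+4·λ' ≈ -0.2111 ∉ [-1.6, -0.6) ⇒ out
candidate 6: (m,n)=(-4,-2) → π∥ = -4-2·λ ≈ -10.6056, π⊥ = -4-2·λ' ≈ -3.3944 ∉ [-1.6, -0.6) ⇒ out

1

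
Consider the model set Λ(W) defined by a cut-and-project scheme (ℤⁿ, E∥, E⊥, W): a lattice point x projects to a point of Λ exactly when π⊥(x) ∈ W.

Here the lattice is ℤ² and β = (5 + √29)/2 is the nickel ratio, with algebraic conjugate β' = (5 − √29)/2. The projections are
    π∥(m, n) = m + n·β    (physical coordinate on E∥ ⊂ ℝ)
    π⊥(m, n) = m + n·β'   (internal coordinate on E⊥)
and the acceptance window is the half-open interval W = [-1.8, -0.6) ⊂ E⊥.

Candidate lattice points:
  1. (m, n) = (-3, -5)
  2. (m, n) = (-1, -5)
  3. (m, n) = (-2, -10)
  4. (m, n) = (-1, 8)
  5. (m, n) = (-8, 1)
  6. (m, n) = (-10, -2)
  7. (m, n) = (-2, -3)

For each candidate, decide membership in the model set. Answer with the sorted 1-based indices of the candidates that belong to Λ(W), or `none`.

7

Compute β' = (5−√29)/2 = -0.19258, so π⊥(m,n) = m -0.19258·n.
[1] lift (-3,-5): star map gives -2.03709; window check -1.8 ≤ -2.03709 < -0.6 is false → out
[2] lift (-1,-5): star map gives -0.03709; window check -1.8 ≤ -0.03709 < -0.6 is false → out
[3] lift (-2,-10): star map gives -0.07418; window check -1.8 ≤ -0.07418 < -0.6 is false → out
[4] lift (-1,8): star map gives -2.54066; window check -1.8 ≤ -2.54066 < -0.6 is false → out
[5] lift (-8,1): star map gives -8.19258; window check -1.8 ≤ -8.19258 < -0.6 is false → out
[6] lift (-10,-2): star map gives -9.61484; window check -1.8 ≤ -9.61484 < -0.6 is false → out
[7] lift (-2,-3): star map gives -1.42225; window check -1.8 ≤ -1.42225 < -0.6 is true → IN Λ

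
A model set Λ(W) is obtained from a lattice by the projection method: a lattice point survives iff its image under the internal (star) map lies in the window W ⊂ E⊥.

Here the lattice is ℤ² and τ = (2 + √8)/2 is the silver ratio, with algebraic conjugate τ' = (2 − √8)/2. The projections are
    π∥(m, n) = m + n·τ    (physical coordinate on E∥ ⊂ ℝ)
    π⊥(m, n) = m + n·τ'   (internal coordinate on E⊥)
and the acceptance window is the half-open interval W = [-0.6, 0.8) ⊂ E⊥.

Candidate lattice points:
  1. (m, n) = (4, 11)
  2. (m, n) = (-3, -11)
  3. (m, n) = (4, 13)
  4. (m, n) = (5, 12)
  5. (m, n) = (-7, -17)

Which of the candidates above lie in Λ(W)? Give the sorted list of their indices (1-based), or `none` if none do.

Numerically τ ≈ 2.4142 and τ' = −1/τ ≈ -0.4142.
#1 (4,11): internal coord 4 + (11)·τ' = -0.5563; -0.5563 ∈ [-0.6, 0.8) → IN Λ
#2 (-3,-11): internal coord -3 + (-11)·τ' = +1.5563; +1.5563 ∉ [-0.6, 0.8) → out
#3 (4,13): internal coord 4 + (13)·τ' = -1.3848; -1.3848 ∉ [-0.6, 0.8) → out
#4 (5,12): internal coord 5 + (12)·τ' = +0.0294; +0.0294 ∈ [-0.6, 0.8) → IN Λ
#5 (-7,-17): internal coord -7 + (-17)·τ' = +0.0416; +0.0416 ∈ [-0.6, 0.8) → IN Λ

1, 4, 5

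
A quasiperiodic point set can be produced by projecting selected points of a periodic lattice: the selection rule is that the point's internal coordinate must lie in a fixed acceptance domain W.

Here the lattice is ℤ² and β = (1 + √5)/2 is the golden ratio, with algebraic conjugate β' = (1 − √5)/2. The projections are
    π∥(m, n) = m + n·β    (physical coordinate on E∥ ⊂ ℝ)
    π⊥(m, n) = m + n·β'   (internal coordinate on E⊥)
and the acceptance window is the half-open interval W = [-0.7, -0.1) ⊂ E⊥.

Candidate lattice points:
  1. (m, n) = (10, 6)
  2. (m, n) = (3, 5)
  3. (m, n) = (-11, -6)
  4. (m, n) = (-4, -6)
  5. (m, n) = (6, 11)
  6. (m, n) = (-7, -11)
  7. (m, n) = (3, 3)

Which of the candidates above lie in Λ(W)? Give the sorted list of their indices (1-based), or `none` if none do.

Compute β' = (1−√5)/2 = -0.61803, so π⊥(m,n) = m -0.61803·n.
[1] lift (10,6): star map gives 6.29180; window check -0.7 ≤ 6.29180 < -0.1 is false → out
[2] lift (3,5): star map gives -0.09017; window check -0.7 ≤ -0.09017 < -0.1 is false → out
[3] lift (-11,-6): star map gives -7.29180; window check -0.7 ≤ -7.29180 < -0.1 is false → out
[4] lift (-4,-6): star map gives -0.29180; window check -0.7 ≤ -0.29180 < -0.1 is true → IN Λ
[5] lift (6,11): star map gives -0.79837; window check -0.7 ≤ -0.79837 < -0.1 is false → out
[6] lift (-7,-11): star map gives -0.20163; window check -0.7 ≤ -0.20163 < -0.1 is true → IN Λ
[7] lift (3,3): star map gives 1.14590; window check -0.7 ≤ 1.14590 < -0.1 is false → out

4, 6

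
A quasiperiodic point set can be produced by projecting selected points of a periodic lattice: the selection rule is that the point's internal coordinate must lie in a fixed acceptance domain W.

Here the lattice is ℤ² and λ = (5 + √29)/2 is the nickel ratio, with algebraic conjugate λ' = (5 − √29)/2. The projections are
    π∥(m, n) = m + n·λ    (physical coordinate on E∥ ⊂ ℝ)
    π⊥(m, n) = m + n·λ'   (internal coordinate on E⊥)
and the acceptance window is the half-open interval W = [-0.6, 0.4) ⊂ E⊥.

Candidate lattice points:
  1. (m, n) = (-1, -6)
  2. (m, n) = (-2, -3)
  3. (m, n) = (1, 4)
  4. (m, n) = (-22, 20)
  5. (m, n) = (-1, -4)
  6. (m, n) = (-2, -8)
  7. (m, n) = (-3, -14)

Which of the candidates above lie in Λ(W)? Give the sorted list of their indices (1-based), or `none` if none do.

Numerically λ ≈ 5.19258 and λ' = −1/λ ≈ -0.19258.
candidate 1: (m,n)=(-1,-6) → π∥ = -1-6·λ ≈ -32.15549, π⊥ = -1-6·λ' ≈ 0.15549 ∈ [-0.6, 0.4) ⇒ IN Λ
candidate 2: (m,n)=(-2,-3) → π∥ = -2-3·λ ≈ -17.57775, π⊥ = -2-3·λ' ≈ -1.42225 ∉ [-0.6, 0.4) ⇒ out
candidate 3: (m,n)=(1,4) → π∥ = 1+4·λ ≈ 21.77033, π⊥ = 1+4·λ' ≈ 0.22967 ∈ [-0.6, 0.4) ⇒ IN Λ
candidate 4: (m,n)=(-22,20) → π∥ = -22+20·λ ≈ 81.85165, π⊥ = -22+20·λ' ≈ -25.85165 ∉ [-0.6, 0.4) ⇒ out
candidate 5: (m,n)=(-1,-4) → π∥ = -1-4·λ ≈ -21.77033, π⊥ = -1-4·λ' ≈ -0.22967 ∈ [-0.6, 0.4) ⇒ IN Λ
candidate 6: (m,n)=(-2,-8) → π∥ = -2-8·λ ≈ -43.54066, π⊥ = -2-8·λ' ≈ -0.45934 ∈ [-0.6, 0.4) ⇒ IN Λ
candidate 7: (m,n)=(-3,-14) → π∥ = -3-14·λ ≈ -75.69615, π⊥ = -3-14·λ' ≈ -0.30385 ∈ [-0.6, 0.4) ⇒ IN Λ

1, 3, 5, 6, 7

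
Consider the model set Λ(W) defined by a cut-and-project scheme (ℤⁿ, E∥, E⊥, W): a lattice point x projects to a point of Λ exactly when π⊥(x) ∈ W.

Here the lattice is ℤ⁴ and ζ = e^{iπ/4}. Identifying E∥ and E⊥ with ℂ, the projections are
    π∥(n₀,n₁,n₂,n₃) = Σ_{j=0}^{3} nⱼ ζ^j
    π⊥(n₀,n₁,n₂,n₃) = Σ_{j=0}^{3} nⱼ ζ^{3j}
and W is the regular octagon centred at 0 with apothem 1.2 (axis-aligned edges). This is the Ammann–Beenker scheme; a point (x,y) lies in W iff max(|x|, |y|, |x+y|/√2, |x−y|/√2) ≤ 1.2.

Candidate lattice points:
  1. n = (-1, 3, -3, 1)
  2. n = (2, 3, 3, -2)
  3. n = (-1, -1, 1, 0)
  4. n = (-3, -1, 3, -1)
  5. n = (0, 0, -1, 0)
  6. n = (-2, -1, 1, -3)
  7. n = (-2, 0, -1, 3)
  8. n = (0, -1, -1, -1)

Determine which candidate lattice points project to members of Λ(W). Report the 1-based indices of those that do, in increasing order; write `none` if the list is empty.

With ζ = e^{iπ/4} the internal vectors are ζ^0,ζ^3,ζ^6,ζ^9.
#1 (-1, 3, -3, 1): internal (-2.414214, 5.828427); octagon support 5.828427 vs apothem 1.2 → ∉ W
#2 (2, 3, 3, -2): internal (-1.535534, -2.292893); octagon support 2.707107 vs apothem 1.2 → ∉ W
#3 (-1, -1, 1, 0): internal (-0.292893, -1.707107); octagon support 1.707107 vs apothem 1.2 → ∉ W
#4 (-3, -1, 3, -1): internal (-3.000000, -4.414214); octagon support 5.242641 vs apothem 1.2 → ∉ W
#5 (0, 0, -1, 0): internal (0.000000, 1.000000); octagon support 1.000000 vs apothem 1.2 → ∈ W
#6 (-2, -1, 1, -3): internal (-3.414214, -3.828427); octagon support 5.121320 vs apothem 1.2 → ∉ W
#7 (-2, 0, -1, 3): internal (0.121320, 3.121320); octagon support 3.121320 vs apothem 1.2 → ∉ W
#8 (0, -1, -1, -1): internal (0.000000, -0.414214); octagon support 0.414214 vs apothem 1.2 → ∈ W

5, 8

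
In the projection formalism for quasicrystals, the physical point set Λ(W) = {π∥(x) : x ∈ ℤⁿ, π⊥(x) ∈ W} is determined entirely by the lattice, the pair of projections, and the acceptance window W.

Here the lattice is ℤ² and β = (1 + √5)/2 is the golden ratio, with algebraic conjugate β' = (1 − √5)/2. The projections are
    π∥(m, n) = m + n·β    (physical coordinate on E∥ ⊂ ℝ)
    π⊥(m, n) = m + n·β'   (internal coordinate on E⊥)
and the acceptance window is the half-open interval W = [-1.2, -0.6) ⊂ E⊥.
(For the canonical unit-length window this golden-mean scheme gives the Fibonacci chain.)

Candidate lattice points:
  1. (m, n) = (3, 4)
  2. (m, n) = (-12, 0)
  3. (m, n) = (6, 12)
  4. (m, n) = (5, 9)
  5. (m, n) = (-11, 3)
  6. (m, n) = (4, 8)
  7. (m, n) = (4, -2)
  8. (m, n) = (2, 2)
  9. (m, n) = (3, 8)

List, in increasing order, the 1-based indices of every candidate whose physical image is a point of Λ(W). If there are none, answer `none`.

Compute β' = (1−√5)/2 = -0.6180, so π⊥(m,n) = m -0.6180·n.
[1] lift (3,4): star map gives 0.5279; window check -1.2 ≤ 0.5279 < -0.6 is false → out
[2] lift (-12,0): star map gives -12.0000; window check -1.2 ≤ -12.0000 < -0.6 is false → out
[3] lift (6,12): star map gives -1.4164; window check -1.2 ≤ -1.4164 < -0.6 is false → out
[4] lift (5,9): star map gives -0.5623; window check -1.2 ≤ -0.5623 < -0.6 is false → out
[5] lift (-11,3): star map gives -12.8541; window check -1.2 ≤ -12.8541 < -0.6 is false → out
[6] lift (4,8): star map gives -0.9443; window check -1.2 ≤ -0.9443 < -0.6 is true → IN Λ
[7] lift (4,-2): star map gives 5.2361; window check -1.2 ≤ 5.2361 < -0.6 is false → out
[8] lift (2,2): star map gives 0.7639; window check -1.2 ≤ 0.7639 < -0.6 is false → out
[9] lift (3,8): star map gives -1.9443; window check -1.2 ≤ -1.9443 < -0.6 is false → out

6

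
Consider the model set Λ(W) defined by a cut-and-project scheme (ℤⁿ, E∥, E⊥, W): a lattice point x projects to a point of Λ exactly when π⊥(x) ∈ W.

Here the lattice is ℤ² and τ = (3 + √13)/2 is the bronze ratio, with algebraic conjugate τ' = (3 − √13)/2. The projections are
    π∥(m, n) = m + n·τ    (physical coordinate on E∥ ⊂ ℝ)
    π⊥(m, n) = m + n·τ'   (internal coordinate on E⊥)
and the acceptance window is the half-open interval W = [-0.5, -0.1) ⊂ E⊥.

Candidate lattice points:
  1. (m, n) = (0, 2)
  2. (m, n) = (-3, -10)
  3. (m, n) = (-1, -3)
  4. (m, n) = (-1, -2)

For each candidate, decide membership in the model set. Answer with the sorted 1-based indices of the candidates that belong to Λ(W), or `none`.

4

Compute τ' = (3−√13)/2 = -0.302776, so π⊥(m,n) = m -0.302776·n.
#1 (0,2): internal coord 0 + (2)·τ' = -0.605551; -0.605551 ∉ [-0.5, -0.1) → out
#2 (-3,-10): internal coord -3 + (-10)·τ' = +0.027756; +0.027756 ∉ [-0.5, -0.1) → out
#3 (-1,-3): internal coord -1 + (-3)·τ' = -0.091673; -0.091673 ∉ [-0.5, -0.1) → out
#4 (-1,-2): internal coord -1 + (-2)·τ' = -0.394449; -0.394449 ∈ [-0.5, -0.1) → IN Λ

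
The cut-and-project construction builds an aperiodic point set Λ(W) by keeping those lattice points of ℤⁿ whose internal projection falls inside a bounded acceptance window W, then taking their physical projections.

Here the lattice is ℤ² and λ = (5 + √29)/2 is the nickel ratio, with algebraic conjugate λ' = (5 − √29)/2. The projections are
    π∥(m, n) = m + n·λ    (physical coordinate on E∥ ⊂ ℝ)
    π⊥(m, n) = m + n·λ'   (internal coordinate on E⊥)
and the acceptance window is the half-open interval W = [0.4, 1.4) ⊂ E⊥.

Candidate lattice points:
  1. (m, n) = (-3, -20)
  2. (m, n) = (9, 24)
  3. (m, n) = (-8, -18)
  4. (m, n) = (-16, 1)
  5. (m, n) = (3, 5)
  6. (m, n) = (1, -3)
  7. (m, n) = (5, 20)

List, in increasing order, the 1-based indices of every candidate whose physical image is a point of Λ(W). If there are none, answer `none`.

1, 7

λ' = (5−√29)/2 ≈ -0.192582.
[1] lift (-3,-20): star map gives 0.851648; window check 0.4 ≤ 0.851648 < 1.4 is true → IN Λ
[2] lift (9,24): star map gives 4.378022; window check 0.4 ≤ 4.378022 < 1.4 is false → out
[3] lift (-8,-18): star map gives -4.533517; window check 0.4 ≤ -4.533517 < 1.4 is false → out
[4] lift (-16,1): star map gives -16.192582; window check 0.4 ≤ -16.192582 < 1.4 is false → out
[5] lift (3,5): star map gives 2.037088; window check 0.4 ≤ 2.037088 < 1.4 is false → out
[6] lift (1,-3): star map gives 1.577747; window check 0.4 ≤ 1.577747 < 1.4 is false → out
[7] lift (5,20): star map gives 1.148352; window check 0.4 ≤ 1.148352 < 1.4 is true → IN Λ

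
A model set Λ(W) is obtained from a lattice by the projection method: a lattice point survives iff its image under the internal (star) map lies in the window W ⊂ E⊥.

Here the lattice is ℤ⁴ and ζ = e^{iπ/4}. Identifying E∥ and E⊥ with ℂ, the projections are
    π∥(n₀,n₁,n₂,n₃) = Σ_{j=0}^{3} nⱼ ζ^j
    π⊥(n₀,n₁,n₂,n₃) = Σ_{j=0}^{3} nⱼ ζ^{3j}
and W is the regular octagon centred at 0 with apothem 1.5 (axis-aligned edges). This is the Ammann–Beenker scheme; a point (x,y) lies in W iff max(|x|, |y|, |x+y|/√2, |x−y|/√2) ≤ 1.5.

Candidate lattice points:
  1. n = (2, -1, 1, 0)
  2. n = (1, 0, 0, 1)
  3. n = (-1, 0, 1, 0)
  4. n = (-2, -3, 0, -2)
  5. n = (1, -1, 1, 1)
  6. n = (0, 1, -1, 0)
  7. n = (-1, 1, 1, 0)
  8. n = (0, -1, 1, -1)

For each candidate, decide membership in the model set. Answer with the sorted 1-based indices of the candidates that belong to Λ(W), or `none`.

3

With ζ = e^{iπ/4} the internal vectors are ζ^0,ζ^3,ζ^6,ζ^9.
candidate 1: n = (2, -1, 1, 0) → π⊥ ≈ (+2.707107, -1.707107); max(|x|,|y|,|x±y|/√2) = 3.121320 > 1.5 ⇒ ∉ W
candidate 2: n = (1, 0, 0, 1) → π⊥ ≈ (+1.707107, +0.707107); max(|x|,|y|,|x±y|/√2) = 1.707107 > 1.5 ⇒ ∉ W
candidate 3: n = (-1, 0, 1, 0) → π⊥ ≈ (-1.000000, -1.000000); max(|x|,|y|,|x±y|/√2) = 1.414214 ≤ 1.5 ⇒ ∈ W
candidate 4: n = (-2, -3, 0, -2) → π⊥ ≈ (-1.292893, -3.535534); max(|x|,|y|,|x±y|/√2) = 3.535534 > 1.5 ⇒ ∉ W
candidate 5: n = (1, -1, 1, 1) → π⊥ ≈ (+2.414214, -1.000000); max(|x|,|y|,|x±y|/√2) = 2.414214 > 1.5 ⇒ ∉ W
candidate 6: n = (0, 1, -1, 0) → π⊥ ≈ (-0.707107, +1.707107); max(|x|,|y|,|x±y|/√2) = 1.707107 > 1.5 ⇒ ∉ W
candidate 7: n = (-1, 1, 1, 0) → π⊥ ≈ (-1.707107, -0.292893); max(|x|,|y|,|x±y|/√2) = 1.707107 > 1.5 ⇒ ∉ W
candidate 8: n = (0, -1, 1, -1) → π⊥ ≈ (+0.000000, -2.414214); max(|x|,|y|,|x±y|/√2) = 2.414214 > 1.5 ⇒ ∉ W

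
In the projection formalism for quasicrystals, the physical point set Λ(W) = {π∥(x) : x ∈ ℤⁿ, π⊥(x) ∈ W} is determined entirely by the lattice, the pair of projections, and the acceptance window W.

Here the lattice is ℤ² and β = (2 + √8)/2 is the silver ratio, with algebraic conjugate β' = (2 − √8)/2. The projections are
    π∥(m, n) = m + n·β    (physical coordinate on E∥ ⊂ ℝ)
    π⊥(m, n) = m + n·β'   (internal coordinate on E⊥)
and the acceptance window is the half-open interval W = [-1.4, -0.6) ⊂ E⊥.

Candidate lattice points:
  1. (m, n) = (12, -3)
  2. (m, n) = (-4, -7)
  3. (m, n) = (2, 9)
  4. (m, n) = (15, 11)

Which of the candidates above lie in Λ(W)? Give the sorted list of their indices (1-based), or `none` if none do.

Compute β' = (2−√8)/2 = -0.414214, so π⊥(m,n) = m -0.414214·n.
candidate 1: (m,n)=(12,-3) → π∥ = 12-3·β ≈ 4.757359, π⊥ = 12-3·β' ≈ 13.242641 ∉ [-1.4, -0.6) ⇒ out
candidate 2: (m,n)=(-4,-7) → π∥ = -4-7·β ≈ -20.899495, π⊥ = -4-7·β' ≈ -1.100505 ∈ [-1.4, -0.6) ⇒ IN Λ
candidate 3: (m,n)=(2,9) → π∥ = 2+9·β ≈ 23.727922, π⊥ = 2+9·β' ≈ -1.727922 ∉ [-1.4, -0.6) ⇒ out
candidate 4: (m,n)=(15,11) → π∥ = 15+11·β ≈ 41.556349, π⊥ = 15+11·β' ≈ 10.443651 ∉ [-1.4, -0.6) ⇒ out

2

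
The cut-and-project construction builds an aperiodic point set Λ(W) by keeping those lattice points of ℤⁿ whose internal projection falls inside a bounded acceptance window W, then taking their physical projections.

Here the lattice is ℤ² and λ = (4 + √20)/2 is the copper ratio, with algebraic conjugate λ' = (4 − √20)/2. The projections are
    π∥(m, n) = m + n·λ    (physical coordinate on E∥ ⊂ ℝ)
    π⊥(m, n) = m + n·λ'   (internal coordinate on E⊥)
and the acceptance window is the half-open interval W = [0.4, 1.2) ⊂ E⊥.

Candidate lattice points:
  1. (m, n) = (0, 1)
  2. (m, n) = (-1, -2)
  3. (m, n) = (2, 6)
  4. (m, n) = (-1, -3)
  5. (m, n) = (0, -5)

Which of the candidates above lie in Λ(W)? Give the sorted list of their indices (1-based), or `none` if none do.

3, 5

λ' = (4−√20)/2 ≈ -0.236068.
candidate 1: (m,n)=(0,1) → π∥ = 0+1·λ ≈ 4.236068, π⊥ = 0+1·λ' ≈ -0.236068 ∉ [0.4, 1.2) ⇒ out
candidate 2: (m,n)=(-1,-2) → π∥ = -1-2·λ ≈ -9.472136, π⊥ = -1-2·λ' ≈ -0.527864 ∉ [0.4, 1.2) ⇒ out
candidate 3: (m,n)=(2,6) → π∥ = 2+6·λ ≈ 27.416408, π⊥ = 2+6·λ' ≈ 0.583592 ∈ [0.4, 1.2) ⇒ IN Λ
candidate 4: (m,n)=(-1,-3) → π∥ = -1-3·λ ≈ -13.708204, π⊥ = -1-3·λ' ≈ -0.291796 ∉ [0.4, 1.2) ⇒ out
candidate 5: (m,n)=(0,-5) → π∥ = 0-5·λ ≈ -21.180340, π⊥ = 0-5·λ' ≈ 1.180340 ∈ [0.4, 1.2) ⇒ IN Λ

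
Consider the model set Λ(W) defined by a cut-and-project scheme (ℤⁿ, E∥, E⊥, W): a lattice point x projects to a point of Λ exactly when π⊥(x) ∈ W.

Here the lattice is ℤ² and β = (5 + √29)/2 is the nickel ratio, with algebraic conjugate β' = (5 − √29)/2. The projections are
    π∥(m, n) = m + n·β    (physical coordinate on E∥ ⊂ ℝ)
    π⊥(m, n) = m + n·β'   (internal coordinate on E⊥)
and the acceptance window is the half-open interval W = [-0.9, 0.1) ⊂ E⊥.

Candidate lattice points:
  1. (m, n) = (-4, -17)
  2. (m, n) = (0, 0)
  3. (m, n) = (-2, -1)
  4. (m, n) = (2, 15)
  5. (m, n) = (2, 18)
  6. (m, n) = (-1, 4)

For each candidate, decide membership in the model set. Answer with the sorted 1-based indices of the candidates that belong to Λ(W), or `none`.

β' = (5−√29)/2 ≈ -0.1926.
[1] lift (-4,-17): star map gives -0.7261; window check -0.9 ≤ -0.7261 < 0.1 is true → IN Λ
[2] lift (0,0): star map gives 0.0000; window check -0.9 ≤ 0.0000 < 0.1 is true → IN Λ
[3] lift (-2,-1): star map gives -1.8074; window check -0.9 ≤ -1.8074 < 0.1 is false → out
[4] lift (2,15): star map gives -0.8887; window check -0.9 ≤ -0.8887 < 0.1 is true → IN Λ
[5] lift (2,18): star map gives -1.4665; window check -0.9 ≤ -1.4665 < 0.1 is false → out
[6] lift (-1,4): star map gives -1.7703; window check -0.9 ≤ -1.7703 < 0.1 is false → out

1, 2, 4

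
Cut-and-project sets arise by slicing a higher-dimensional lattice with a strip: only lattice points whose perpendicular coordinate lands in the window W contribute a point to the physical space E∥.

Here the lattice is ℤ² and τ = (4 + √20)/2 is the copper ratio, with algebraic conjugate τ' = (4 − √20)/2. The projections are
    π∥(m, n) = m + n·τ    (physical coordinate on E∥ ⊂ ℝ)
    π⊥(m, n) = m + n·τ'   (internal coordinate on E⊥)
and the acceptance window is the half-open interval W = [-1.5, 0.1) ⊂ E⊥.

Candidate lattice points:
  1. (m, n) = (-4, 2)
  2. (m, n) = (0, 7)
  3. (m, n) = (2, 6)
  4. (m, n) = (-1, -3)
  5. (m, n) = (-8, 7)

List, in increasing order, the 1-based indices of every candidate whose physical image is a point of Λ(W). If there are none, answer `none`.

Compute τ' = (4−√20)/2 = -0.2361, so π⊥(m,n) = m -0.2361·n.
#1 (-4,2): internal coord -4 + (2)·τ' = -4.4721; -4.4721 ∉ [-1.5, 0.1) → out
#2 (0,7): internal coord 0 + (7)·τ' = -1.6525; -1.6525 ∉ [-1.5, 0.1) → out
#3 (2,6): internal coord 2 + (6)·τ' = +0.5836; +0.5836 ∉ [-1.5, 0.1) → out
#4 (-1,-3): internal coord -1 + (-3)·τ' = -0.2918; -0.2918 ∈ [-1.5, 0.1) → IN Λ
#5 (-8,7): internal coord -8 + (7)·τ' = -9.6525; -9.6525 ∉ [-1.5, 0.1) → out

4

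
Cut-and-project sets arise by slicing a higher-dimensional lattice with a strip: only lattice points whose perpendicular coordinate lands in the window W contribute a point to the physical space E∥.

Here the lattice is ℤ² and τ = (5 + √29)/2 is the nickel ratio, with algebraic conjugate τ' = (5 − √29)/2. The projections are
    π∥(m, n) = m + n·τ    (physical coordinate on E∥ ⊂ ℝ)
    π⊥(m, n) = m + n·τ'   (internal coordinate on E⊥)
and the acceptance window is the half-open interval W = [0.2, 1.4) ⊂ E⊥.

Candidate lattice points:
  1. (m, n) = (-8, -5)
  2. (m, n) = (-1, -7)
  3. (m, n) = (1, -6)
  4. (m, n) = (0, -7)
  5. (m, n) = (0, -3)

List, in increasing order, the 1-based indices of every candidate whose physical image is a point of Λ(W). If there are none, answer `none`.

2, 4, 5

τ' = (5−√29)/2 ≈ -0.1926.
[1] lift (-8,-5): star map gives -7.0371; window check 0.2 ≤ -7.0371 < 1.4 is false → out
[2] lift (-1,-7): star map gives 0.3481; window check 0.2 ≤ 0.3481 < 1.4 is true → IN Λ
[3] lift (1,-6): star map gives 2.1555; window check 0.2 ≤ 2.1555 < 1.4 is false → out
[4] lift (0,-7): star map gives 1.3481; window check 0.2 ≤ 1.3481 < 1.4 is true → IN Λ
[5] lift (0,-3): star map gives 0.5777; window check 0.2 ≤ 0.5777 < 1.4 is true → IN Λ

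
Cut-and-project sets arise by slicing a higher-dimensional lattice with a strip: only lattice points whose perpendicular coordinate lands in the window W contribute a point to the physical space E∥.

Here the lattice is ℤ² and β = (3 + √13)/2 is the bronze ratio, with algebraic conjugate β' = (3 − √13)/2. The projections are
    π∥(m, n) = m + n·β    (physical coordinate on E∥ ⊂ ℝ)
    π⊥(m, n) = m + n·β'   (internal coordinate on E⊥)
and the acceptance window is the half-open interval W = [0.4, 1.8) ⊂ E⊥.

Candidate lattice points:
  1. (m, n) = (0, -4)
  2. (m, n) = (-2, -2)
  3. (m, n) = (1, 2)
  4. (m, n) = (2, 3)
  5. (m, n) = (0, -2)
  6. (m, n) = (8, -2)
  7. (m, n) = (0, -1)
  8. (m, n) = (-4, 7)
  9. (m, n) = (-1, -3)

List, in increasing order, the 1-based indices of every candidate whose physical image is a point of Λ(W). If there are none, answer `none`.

Numerically β ≈ 3.302776 and β' = −1/β ≈ -0.302776.
candidate 1: (m,n)=(0,-4) → π∥ = 0-4·β ≈ -13.211103, π⊥ = 0-4·β' ≈ 1.211103 ∈ [0.4, 1.8) ⇒ IN Λ
candidate 2: (m,n)=(-2,-2) → π∥ = -2-2·β ≈ -8.605551, π⊥ = -2-2·β' ≈ -1.394449 ∉ [0.4, 1.8) ⇒ out
candidate 3: (m,n)=(1,2) → π∥ = 1+2·β ≈ 7.605551, π⊥ = 1+2·β' ≈ 0.394449 ∉ [0.4, 1.8) ⇒ out
candidate 4: (m,n)=(2,3) → π∥ = 2+3·β ≈ 11.908327, π⊥ = 2+3·β' ≈ 1.091673 ∈ [0.4, 1.8) ⇒ IN Λ
candidate 5: (m,n)=(0,-2) → π∥ = 0-2·β ≈ -6.605551, π⊥ = 0-2·β' ≈ 0.605551 ∈ [0.4, 1.8) ⇒ IN Λ
candidate 6: (m,n)=(8,-2) → π∥ = 8-2·β ≈ 1.394449, π⊥ = 8-2·β' ≈ 8.605551 ∉ [0.4, 1.8) ⇒ out
candidate 7: (m,n)=(0,-1) → π∥ = 0-1·β ≈ -3.302776, π⊥ = 0-1·β' ≈ 0.302776 ∉ [0.4, 1.8) ⇒ out
candidate 8: (m,n)=(-4,7) → π∥ = -4+7·β ≈ 19.119429, π⊥ = -4+7·β' ≈ -6.119429 ∉ [0.4, 1.8) ⇒ out
candidate 9: (m,n)=(-1,-3) → π∥ = -1-3·β ≈ -10.908327, π⊥ = -1-3·β' ≈ -0.091673 ∉ [0.4, 1.8) ⇒ out

1, 4, 5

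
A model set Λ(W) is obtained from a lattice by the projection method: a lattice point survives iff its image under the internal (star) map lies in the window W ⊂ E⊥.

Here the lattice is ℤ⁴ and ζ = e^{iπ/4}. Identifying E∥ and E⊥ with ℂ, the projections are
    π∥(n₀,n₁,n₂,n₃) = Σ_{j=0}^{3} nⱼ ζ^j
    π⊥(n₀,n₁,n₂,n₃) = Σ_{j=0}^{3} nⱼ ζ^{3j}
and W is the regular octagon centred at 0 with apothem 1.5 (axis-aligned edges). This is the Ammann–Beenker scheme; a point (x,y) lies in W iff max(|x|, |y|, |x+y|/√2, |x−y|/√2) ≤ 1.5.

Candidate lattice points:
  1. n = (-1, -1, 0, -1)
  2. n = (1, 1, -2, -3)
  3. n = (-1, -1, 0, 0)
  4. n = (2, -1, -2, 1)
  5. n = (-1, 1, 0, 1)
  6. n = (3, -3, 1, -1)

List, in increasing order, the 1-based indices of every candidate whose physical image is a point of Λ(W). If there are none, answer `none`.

With ζ = e^{iπ/4} the internal vectors are ζ^0,ζ^3,ζ^6,ζ^9.
#1 (-1, -1, 0, -1): internal (-1.0000, -1.4142); octagon support 1.7071 vs apothem 1.5 → ∉ W
#2 (1, 1, -2, -3): internal (-1.8284, 0.5858); octagon support 1.8284 vs apothem 1.5 → ∉ W
#3 (-1, -1, 0, 0): internal (-0.2929, -0.7071); octagon support 0.7071 vs apothem 1.5 → ∈ W
#4 (2, -1, -2, 1): internal (3.4142, 2.0000); octagon support 3.8284 vs apothem 1.5 → ∉ W
#5 (-1, 1, 0, 1): internal (-1.0000, 1.4142); octagon support 1.7071 vs apothem 1.5 → ∉ W
#6 (3, -3, 1, -1): internal (4.4142, -3.8284); octagon support 5.8284 vs apothem 1.5 → ∉ W

3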